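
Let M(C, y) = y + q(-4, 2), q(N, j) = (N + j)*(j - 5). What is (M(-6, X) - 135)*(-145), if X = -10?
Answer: 20155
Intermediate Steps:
q(N, j) = (-5 + j)*(N + j) (q(N, j) = (N + j)*(-5 + j) = (-5 + j)*(N + j))
M(C, y) = 6 + y (M(C, y) = y + (2² - 5*(-4) - 5*2 - 4*2) = y + (4 + 20 - 10 - 8) = y + 6 = 6 + y)
(M(-6, X) - 135)*(-145) = ((6 - 10) - 135)*(-145) = (-4 - 135)*(-145) = -139*(-145) = 20155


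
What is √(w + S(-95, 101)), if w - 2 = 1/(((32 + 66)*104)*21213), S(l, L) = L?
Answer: √682341312473249/2573844 ≈ 10.149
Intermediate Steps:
w = 432405793/216202896 (w = 2 + 1/(((32 + 66)*104)*21213) = 2 + (1/21213)/(98*104) = 2 + (1/21213)/10192 = 2 + (1/10192)*(1/21213) = 2 + 1/216202896 = 432405793/216202896 ≈ 2.0000)
√(w + S(-95, 101)) = √(432405793/216202896 + 101) = √(22268898289/216202896) = √682341312473249/2573844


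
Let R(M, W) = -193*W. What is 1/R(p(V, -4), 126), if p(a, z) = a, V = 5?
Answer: -1/24318 ≈ -4.1122e-5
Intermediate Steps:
1/R(p(V, -4), 126) = 1/(-193*126) = 1/(-24318) = -1/24318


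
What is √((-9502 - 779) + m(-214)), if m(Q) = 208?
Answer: I*√10073 ≈ 100.36*I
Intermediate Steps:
√((-9502 - 779) + m(-214)) = √((-9502 - 779) + 208) = √(-10281 + 208) = √(-10073) = I*√10073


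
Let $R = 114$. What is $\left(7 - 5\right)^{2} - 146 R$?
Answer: $-16640$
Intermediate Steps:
$\left(7 - 5\right)^{2} - 146 R = \left(7 - 5\right)^{2} - 16644 = 2^{2} - 16644 = 4 - 16644 = -16640$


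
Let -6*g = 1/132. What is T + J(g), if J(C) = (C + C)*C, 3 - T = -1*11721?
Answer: 3677021569/313632 ≈ 11724.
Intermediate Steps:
g = -1/792 (g = -⅙/132 = -⅙*1/132 = -1/792 ≈ -0.0012626)
T = 11724 (T = 3 - (-1)*11721 = 3 - 1*(-11721) = 3 + 11721 = 11724)
J(C) = 2*C² (J(C) = (2*C)*C = 2*C²)
T + J(g) = 11724 + 2*(-1/792)² = 11724 + 2*(1/627264) = 11724 + 1/313632 = 3677021569/313632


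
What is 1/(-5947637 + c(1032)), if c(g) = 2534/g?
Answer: -516/3068979425 ≈ -1.6813e-7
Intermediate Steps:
1/(-5947637 + c(1032)) = 1/(-5947637 + 2534/1032) = 1/(-5947637 + 2534*(1/1032)) = 1/(-5947637 + 1267/516) = 1/(-3068979425/516) = -516/3068979425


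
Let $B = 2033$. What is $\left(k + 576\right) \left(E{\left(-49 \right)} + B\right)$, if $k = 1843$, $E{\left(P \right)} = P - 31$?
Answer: $4724307$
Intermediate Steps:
$E{\left(P \right)} = -31 + P$ ($E{\left(P \right)} = P - 31 = -31 + P$)
$\left(k + 576\right) \left(E{\left(-49 \right)} + B\right) = \left(1843 + 576\right) \left(\left(-31 - 49\right) + 2033\right) = 2419 \left(-80 + 2033\right) = 2419 \cdot 1953 = 4724307$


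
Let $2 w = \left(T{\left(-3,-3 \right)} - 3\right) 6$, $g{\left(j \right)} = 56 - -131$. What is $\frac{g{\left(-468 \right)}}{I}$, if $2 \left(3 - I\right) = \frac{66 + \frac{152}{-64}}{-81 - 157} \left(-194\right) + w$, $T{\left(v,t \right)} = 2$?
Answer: $- \frac{356048}{40805} \approx -8.7256$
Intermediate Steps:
$g{\left(j \right)} = 187$ ($g{\left(j \right)} = 56 + 131 = 187$)
$w = -3$ ($w = \frac{\left(2 - 3\right) 6}{2} = \frac{\left(-1\right) 6}{2} = \frac{1}{2} \left(-6\right) = -3$)
$I = - \frac{40805}{1904}$ ($I = 3 - \frac{\frac{66 + \frac{152}{-64}}{-81 - 157} \left(-194\right) - 3}{2} = 3 - \frac{\frac{66 + 152 \left(- \frac{1}{64}\right)}{-238} \left(-194\right) - 3}{2} = 3 - \frac{\left(66 - \frac{19}{8}\right) \left(- \frac{1}{238}\right) \left(-194\right) - 3}{2} = 3 - \frac{\frac{509}{8} \left(- \frac{1}{238}\right) \left(-194\right) - 3}{2} = 3 - \frac{\left(- \frac{509}{1904}\right) \left(-194\right) - 3}{2} = 3 - \frac{\frac{49373}{952} - 3}{2} = 3 - \frac{46517}{1904} = - \frac{40805}{1904} \approx -21.431$)
$\frac{g{\left(-468 \right)}}{I} = \frac{187}{- \frac{40805}{1904}} = 187 \left(- \frac{1904}{40805}\right) = - \frac{356048}{40805}$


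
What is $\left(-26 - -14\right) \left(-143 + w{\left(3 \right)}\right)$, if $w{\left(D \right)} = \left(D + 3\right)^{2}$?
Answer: $1284$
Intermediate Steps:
$w{\left(D \right)} = \left(3 + D\right)^{2}$
$\left(-26 - -14\right) \left(-143 + w{\left(3 \right)}\right) = \left(-26 - -14\right) \left(-143 + \left(3 + 3\right)^{2}\right) = \left(-26 + 14\right) \left(-143 + 6^{2}\right) = - 12 \left(-143 + 36\right) = \left(-12\right) \left(-107\right) = 1284$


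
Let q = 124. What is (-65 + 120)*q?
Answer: 6820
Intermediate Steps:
(-65 + 120)*q = (-65 + 120)*124 = 55*124 = 6820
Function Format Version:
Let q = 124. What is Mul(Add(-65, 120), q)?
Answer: 6820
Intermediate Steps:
Mul(Add(-65, 120), q) = Mul(Add(-65, 120), 124) = Mul(55, 124) = 6820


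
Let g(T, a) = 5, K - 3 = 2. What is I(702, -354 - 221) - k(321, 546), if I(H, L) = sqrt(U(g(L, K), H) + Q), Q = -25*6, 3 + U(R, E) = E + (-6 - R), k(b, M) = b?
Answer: -321 + sqrt(538) ≈ -297.81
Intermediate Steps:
K = 5 (K = 3 + 2 = 5)
U(R, E) = -9 + E - R (U(R, E) = -3 + (E + (-6 - R)) = -3 + (-6 + E - R) = -9 + E - R)
Q = -150
I(H, L) = sqrt(-164 + H) (I(H, L) = sqrt((-9 + H - 1*5) - 150) = sqrt((-9 + H - 5) - 150) = sqrt((-14 + H) - 150) = sqrt(-164 + H))
I(702, -354 - 221) - k(321, 546) = sqrt(-164 + 702) - 1*321 = sqrt(538) - 321 = -321 + sqrt(538)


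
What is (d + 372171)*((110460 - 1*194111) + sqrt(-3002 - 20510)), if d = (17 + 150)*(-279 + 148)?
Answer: -29302443394 + 700588*I*sqrt(5878) ≈ -2.9302e+10 + 5.3713e+7*I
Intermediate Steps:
d = -21877 (d = 167*(-131) = -21877)
(d + 372171)*((110460 - 1*194111) + sqrt(-3002 - 20510)) = (-21877 + 372171)*((110460 - 1*194111) + sqrt(-3002 - 20510)) = 350294*((110460 - 194111) + sqrt(-23512)) = 350294*(-83651 + 2*I*sqrt(5878)) = -29302443394 + 700588*I*sqrt(5878)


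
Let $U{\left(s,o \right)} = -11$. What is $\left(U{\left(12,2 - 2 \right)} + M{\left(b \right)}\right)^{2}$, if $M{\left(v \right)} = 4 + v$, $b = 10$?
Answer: $9$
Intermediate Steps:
$\left(U{\left(12,2 - 2 \right)} + M{\left(b \right)}\right)^{2} = \left(-11 + \left(4 + 10\right)\right)^{2} = \left(-11 + 14\right)^{2} = 3^{2} = 9$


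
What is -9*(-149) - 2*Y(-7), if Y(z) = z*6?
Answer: 1425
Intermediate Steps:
Y(z) = 6*z
-9*(-149) - 2*Y(-7) = -9*(-149) - 2*6*(-7) = 1341 - 2*(-42) = 1341 - 1*(-84) = 1341 + 84 = 1425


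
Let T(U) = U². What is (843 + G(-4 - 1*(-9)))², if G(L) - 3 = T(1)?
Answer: 717409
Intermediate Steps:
G(L) = 4 (G(L) = 3 + 1² = 3 + 1 = 4)
(843 + G(-4 - 1*(-9)))² = (843 + 4)² = 847² = 717409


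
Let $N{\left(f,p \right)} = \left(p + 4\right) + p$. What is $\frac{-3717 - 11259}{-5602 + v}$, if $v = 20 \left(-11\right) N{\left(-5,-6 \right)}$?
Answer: $\frac{7488}{1921} \approx 3.898$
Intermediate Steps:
$N{\left(f,p \right)} = 4 + 2 p$ ($N{\left(f,p \right)} = \left(4 + p\right) + p = 4 + 2 p$)
$v = 1760$ ($v = 20 \left(-11\right) \left(4 + 2 \left(-6\right)\right) = - 220 \left(4 - 12\right) = \left(-220\right) \left(-8\right) = 1760$)
$\frac{-3717 - 11259}{-5602 + v} = \frac{-3717 - 11259}{-5602 + 1760} = - \frac{14976}{-3842} = \left(-14976\right) \left(- \frac{1}{3842}\right) = \frac{7488}{1921}$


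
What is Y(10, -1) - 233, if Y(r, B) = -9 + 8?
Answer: -234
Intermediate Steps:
Y(r, B) = -1
Y(10, -1) - 233 = -1 - 233 = -234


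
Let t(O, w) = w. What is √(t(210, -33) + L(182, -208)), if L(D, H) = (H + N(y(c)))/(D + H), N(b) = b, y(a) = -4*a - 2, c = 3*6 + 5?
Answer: I*√3614/13 ≈ 4.6244*I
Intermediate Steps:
c = 23 (c = 18 + 5 = 23)
y(a) = -2 - 4*a
L(D, H) = (-94 + H)/(D + H) (L(D, H) = (H + (-2 - 4*23))/(D + H) = (H + (-2 - 92))/(D + H) = (H - 94)/(D + H) = (-94 + H)/(D + H))
√(t(210, -33) + L(182, -208)) = √(-33 + (-94 - 208)/(182 - 208)) = √(-33 - 302/(-26)) = √(-33 - 1/26*(-302)) = √(-33 + 151/13) = √(-278/13) = I*√3614/13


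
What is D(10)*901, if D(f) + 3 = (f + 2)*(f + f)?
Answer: 213537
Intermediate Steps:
D(f) = -3 + 2*f*(2 + f) (D(f) = -3 + (f + 2)*(f + f) = -3 + (2 + f)*(2*f) = -3 + 2*f*(2 + f))
D(10)*901 = (-3 + 2*10**2 + 4*10)*901 = (-3 + 2*100 + 40)*901 = (-3 + 200 + 40)*901 = 237*901 = 213537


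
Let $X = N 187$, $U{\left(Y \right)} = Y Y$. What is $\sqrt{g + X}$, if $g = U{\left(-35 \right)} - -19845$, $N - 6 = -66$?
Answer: $5 \sqrt{394} \approx 99.247$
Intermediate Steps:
$N = -60$ ($N = 6 - 66 = -60$)
$U{\left(Y \right)} = Y^{2}$
$X = -11220$ ($X = \left(-60\right) 187 = -11220$)
$g = 21070$ ($g = \left(-35\right)^{2} - -19845 = 1225 + 19845 = 21070$)
$\sqrt{g + X} = \sqrt{21070 - 11220} = \sqrt{9850} = 5 \sqrt{394}$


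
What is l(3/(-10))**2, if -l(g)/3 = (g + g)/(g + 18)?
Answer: 36/3481 ≈ 0.010342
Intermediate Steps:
l(g) = -6*g/(18 + g) (l(g) = -3*(g + g)/(g + 18) = -3*2*g/(18 + g) = -6*g/(18 + g))
l(3/(-10))**2 = (-6*3/(-10)/(18 + 3/(-10)))**2 = (-6*3*(-1/10)/(18 + 3*(-1/10)))**2 = (-6*(-3/10)/(18 - 3/10))**2 = (-6*(-3/10)/177/10)**2 = (-6*(-3/10)*10/177)**2 = (6/59)**2 = 36/3481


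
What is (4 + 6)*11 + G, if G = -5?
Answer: 105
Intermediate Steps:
(4 + 6)*11 + G = (4 + 6)*11 - 5 = 10*11 - 5 = 110 - 5 = 105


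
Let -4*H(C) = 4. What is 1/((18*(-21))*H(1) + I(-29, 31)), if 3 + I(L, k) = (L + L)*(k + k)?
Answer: -1/3221 ≈ -0.00031046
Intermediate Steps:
H(C) = -1 (H(C) = -¼*4 = -1)
I(L, k) = -3 + 4*L*k (I(L, k) = -3 + (L + L)*(k + k) = -3 + (2*L)*(2*k) = -3 + 4*L*k)
1/((18*(-21))*H(1) + I(-29, 31)) = 1/((18*(-21))*(-1) + (-3 + 4*(-29)*31)) = 1/(-378*(-1) + (-3 - 3596)) = 1/(378 - 3599) = 1/(-3221) = -1/3221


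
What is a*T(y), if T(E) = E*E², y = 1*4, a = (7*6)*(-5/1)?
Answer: -13440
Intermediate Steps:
a = -210 (a = 42*(-5*1) = 42*(-5) = -210)
y = 4
T(E) = E³
a*T(y) = -210*4³ = -210*64 = -13440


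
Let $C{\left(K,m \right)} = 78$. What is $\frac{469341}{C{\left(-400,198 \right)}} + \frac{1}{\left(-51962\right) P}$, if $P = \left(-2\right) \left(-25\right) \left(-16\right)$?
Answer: $\frac{3251719605613}{540404800} \approx 6017.2$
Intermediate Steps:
$P = -800$ ($P = 50 \left(-16\right) = -800$)
$\frac{469341}{C{\left(-400,198 \right)}} + \frac{1}{\left(-51962\right) P} = \frac{469341}{78} + \frac{1}{\left(-51962\right) \left(-800\right)} = 469341 \cdot \frac{1}{78} - - \frac{1}{41569600} = \frac{156447}{26} + \frac{1}{41569600} = \frac{3251719605613}{540404800}$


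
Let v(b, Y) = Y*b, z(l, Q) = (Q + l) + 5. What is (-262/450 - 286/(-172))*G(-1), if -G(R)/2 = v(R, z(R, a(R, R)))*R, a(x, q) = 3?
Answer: -146363/9675 ≈ -15.128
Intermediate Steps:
z(l, Q) = 5 + Q + l
G(R) = -2*R²*(8 + R) (G(R) = -2*(5 + 3 + R)*R*R = -2*(8 + R)*R*R = -2*R*(8 + R)*R = -2*R²*(8 + R))
(-262/450 - 286/(-172))*G(-1) = (-262/450 - 286/(-172))*(2*(-1)²*(-8 - 1*(-1))) = (-262*1/450 - 286*(-1/172))*(2*1*(-8 + 1)) = (-131/225 + 143/86)*(2*1*(-7)) = (20909/19350)*(-14) = -146363/9675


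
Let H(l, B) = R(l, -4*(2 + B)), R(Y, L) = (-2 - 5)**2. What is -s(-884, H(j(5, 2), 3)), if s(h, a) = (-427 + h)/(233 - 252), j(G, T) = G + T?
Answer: -69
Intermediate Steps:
R(Y, L) = 49 (R(Y, L) = (-7)**2 = 49)
H(l, B) = 49
s(h, a) = 427/19 - h/19 (s(h, a) = (-427 + h)/(-19) = (-427 + h)*(-1/19) = 427/19 - h/19)
-s(-884, H(j(5, 2), 3)) = -(427/19 - 1/19*(-884)) = -(427/19 + 884/19) = -1*69 = -69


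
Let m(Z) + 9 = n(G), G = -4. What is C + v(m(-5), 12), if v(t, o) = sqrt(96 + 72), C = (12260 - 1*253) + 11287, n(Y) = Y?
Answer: 23294 + 2*sqrt(42) ≈ 23307.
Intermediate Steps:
m(Z) = -13 (m(Z) = -9 - 4 = -13)
C = 23294 (C = (12260 - 253) + 11287 = 12007 + 11287 = 23294)
v(t, o) = 2*sqrt(42) (v(t, o) = sqrt(168) = 2*sqrt(42))
C + v(m(-5), 12) = 23294 + 2*sqrt(42)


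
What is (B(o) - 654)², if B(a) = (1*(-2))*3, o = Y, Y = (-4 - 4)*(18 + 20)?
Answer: 435600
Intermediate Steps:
Y = -304 (Y = -8*38 = -304)
o = -304
B(a) = -6 (B(a) = -2*3 = -6)
(B(o) - 654)² = (-6 - 654)² = (-660)² = 435600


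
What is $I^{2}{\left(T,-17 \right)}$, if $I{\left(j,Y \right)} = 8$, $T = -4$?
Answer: $64$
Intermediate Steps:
$I^{2}{\left(T,-17 \right)} = 8^{2} = 64$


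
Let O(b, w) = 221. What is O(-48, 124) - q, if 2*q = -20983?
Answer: 21425/2 ≈ 10713.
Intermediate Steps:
q = -20983/2 (q = (½)*(-20983) = -20983/2 ≈ -10492.)
O(-48, 124) - q = 221 - 1*(-20983/2) = 221 + 20983/2 = 21425/2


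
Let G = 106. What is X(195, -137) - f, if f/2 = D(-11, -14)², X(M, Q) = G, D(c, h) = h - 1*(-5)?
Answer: -56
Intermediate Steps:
D(c, h) = 5 + h (D(c, h) = h + 5 = 5 + h)
X(M, Q) = 106
f = 162 (f = 2*(5 - 14)² = 2*(-9)² = 2*81 = 162)
X(195, -137) - f = 106 - 1*162 = 106 - 162 = -56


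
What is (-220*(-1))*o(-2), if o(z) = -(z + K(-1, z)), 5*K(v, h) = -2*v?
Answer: 352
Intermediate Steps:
K(v, h) = -2*v/5 (K(v, h) = (-2*v)/5 = -2*v/5)
o(z) = -2/5 - z (o(z) = -(z - 2/5*(-1)) = -(z + 2/5) = -(2/5 + z) = -2/5 - z)
(-220*(-1))*o(-2) = (-220*(-1))*(-2/5 - 1*(-2)) = (-44*(-5))*(-2/5 + 2) = 220*(8/5) = 352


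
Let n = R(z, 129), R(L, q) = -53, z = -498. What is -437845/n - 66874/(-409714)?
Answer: 89697385326/10857421 ≈ 8261.4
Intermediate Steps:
n = -53
-437845/n - 66874/(-409714) = -437845/(-53) - 66874/(-409714) = -437845*(-1/53) - 66874*(-1/409714) = 437845/53 + 33437/204857 = 89697385326/10857421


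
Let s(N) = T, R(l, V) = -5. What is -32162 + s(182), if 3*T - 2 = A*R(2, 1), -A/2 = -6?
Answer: -96544/3 ≈ -32181.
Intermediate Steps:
A = 12 (A = -2*(-6) = 12)
T = -58/3 (T = ⅔ + (12*(-5))/3 = ⅔ + (⅓)*(-60) = ⅔ - 20 = -58/3 ≈ -19.333)
s(N) = -58/3
-32162 + s(182) = -32162 - 58/3 = -96544/3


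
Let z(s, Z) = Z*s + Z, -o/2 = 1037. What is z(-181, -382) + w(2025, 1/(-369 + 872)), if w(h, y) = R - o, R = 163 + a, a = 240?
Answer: 71237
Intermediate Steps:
R = 403 (R = 163 + 240 = 403)
o = -2074 (o = -2*1037 = -2074)
z(s, Z) = Z + Z*s
w(h, y) = 2477 (w(h, y) = 403 - 1*(-2074) = 403 + 2074 = 2477)
z(-181, -382) + w(2025, 1/(-369 + 872)) = -382*(1 - 181) + 2477 = -382*(-180) + 2477 = 68760 + 2477 = 71237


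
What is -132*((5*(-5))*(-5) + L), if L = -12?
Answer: -14916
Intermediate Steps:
-132*((5*(-5))*(-5) + L) = -132*((5*(-5))*(-5) - 12) = -132*(-25*(-5) - 12) = -132*(125 - 12) = -132*113 = -14916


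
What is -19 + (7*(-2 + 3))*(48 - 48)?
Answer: -19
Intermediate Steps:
-19 + (7*(-2 + 3))*(48 - 48) = -19 + (7*1)*0 = -19 + 7*0 = -19 + 0 = -19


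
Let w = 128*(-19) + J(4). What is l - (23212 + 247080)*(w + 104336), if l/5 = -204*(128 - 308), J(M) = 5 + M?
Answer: -27546084996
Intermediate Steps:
w = -2423 (w = 128*(-19) + (5 + 4) = -2432 + 9 = -2423)
l = 183600 (l = 5*(-204*(128 - 308)) = 5*(-204*(-180)) = 5*36720 = 183600)
l - (23212 + 247080)*(w + 104336) = 183600 - (23212 + 247080)*(-2423 + 104336) = 183600 - 270292*101913 = 183600 - 1*27546268596 = 183600 - 27546268596 = -27546084996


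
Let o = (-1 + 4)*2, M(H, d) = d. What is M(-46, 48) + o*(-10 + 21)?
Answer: 114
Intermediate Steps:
o = 6 (o = 3*2 = 6)
M(-46, 48) + o*(-10 + 21) = 48 + 6*(-10 + 21) = 48 + 6*11 = 48 + 66 = 114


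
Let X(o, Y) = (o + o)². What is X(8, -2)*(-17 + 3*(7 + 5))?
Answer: 4864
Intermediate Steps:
X(o, Y) = 4*o² (X(o, Y) = (2*o)² = 4*o²)
X(8, -2)*(-17 + 3*(7 + 5)) = (4*8²)*(-17 + 3*(7 + 5)) = (4*64)*(-17 + 3*12) = 256*(-17 + 36) = 256*19 = 4864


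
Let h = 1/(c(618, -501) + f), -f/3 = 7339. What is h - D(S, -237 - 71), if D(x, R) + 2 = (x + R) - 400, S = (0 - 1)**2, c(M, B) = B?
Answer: 15965261/22518 ≈ 709.00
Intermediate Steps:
f = -22017 (f = -3*7339 = -22017)
S = 1 (S = (-1)**2 = 1)
D(x, R) = -402 + R + x (D(x, R) = -2 + ((x + R) - 400) = -2 + ((R + x) - 400) = -2 + (-400 + R + x) = -402 + R + x)
h = -1/22518 (h = 1/(-501 - 22017) = 1/(-22518) = -1/22518 ≈ -4.4409e-5)
h - D(S, -237 - 71) = -1/22518 - (-402 + (-237 - 71) + 1) = -1/22518 - (-402 - 308 + 1) = -1/22518 - 1*(-709) = -1/22518 + 709 = 15965261/22518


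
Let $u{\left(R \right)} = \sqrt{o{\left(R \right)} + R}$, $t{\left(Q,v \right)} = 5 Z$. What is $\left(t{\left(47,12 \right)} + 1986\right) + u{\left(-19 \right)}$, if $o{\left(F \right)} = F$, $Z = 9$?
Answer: $2031 + i \sqrt{38} \approx 2031.0 + 6.1644 i$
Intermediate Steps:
$t{\left(Q,v \right)} = 45$ ($t{\left(Q,v \right)} = 5 \cdot 9 = 45$)
$u{\left(R \right)} = \sqrt{2} \sqrt{R}$ ($u{\left(R \right)} = \sqrt{R + R} = \sqrt{2 R} = \sqrt{2} \sqrt{R}$)
$\left(t{\left(47,12 \right)} + 1986\right) + u{\left(-19 \right)} = \left(45 + 1986\right) + \sqrt{2} \sqrt{-19} = 2031 + \sqrt{2} i \sqrt{19} = 2031 + i \sqrt{38}$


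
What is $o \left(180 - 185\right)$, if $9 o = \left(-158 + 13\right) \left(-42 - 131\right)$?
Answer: $- \frac{125425}{9} \approx -13936.0$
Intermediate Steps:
$o = \frac{25085}{9}$ ($o = \frac{\left(-158 + 13\right) \left(-42 - 131\right)}{9} = \frac{\left(-145\right) \left(-173\right)}{9} = \frac{1}{9} \cdot 25085 = \frac{25085}{9} \approx 2787.2$)
$o \left(180 - 185\right) = \frac{25085 \left(180 - 185\right)}{9} = \frac{25085}{9} \left(-5\right) = - \frac{125425}{9}$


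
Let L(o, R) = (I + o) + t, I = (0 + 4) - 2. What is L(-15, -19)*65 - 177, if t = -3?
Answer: -1217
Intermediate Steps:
I = 2 (I = 4 - 2 = 2)
L(o, R) = -1 + o (L(o, R) = (2 + o) - 3 = -1 + o)
L(-15, -19)*65 - 177 = (-1 - 15)*65 - 177 = -16*65 - 177 = -1040 - 177 = -1217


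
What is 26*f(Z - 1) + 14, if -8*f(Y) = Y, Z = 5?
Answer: 1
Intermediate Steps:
f(Y) = -Y/8
26*f(Z - 1) + 14 = 26*(-(5 - 1)/8) + 14 = 26*(-⅛*4) + 14 = 26*(-½) + 14 = -13 + 14 = 1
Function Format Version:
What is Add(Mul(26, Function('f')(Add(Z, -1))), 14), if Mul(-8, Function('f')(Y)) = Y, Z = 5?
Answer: 1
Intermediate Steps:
Function('f')(Y) = Mul(Rational(-1, 8), Y)
Add(Mul(26, Function('f')(Add(Z, -1))), 14) = Add(Mul(26, Mul(Rational(-1, 8), Add(5, -1))), 14) = Add(Mul(26, Mul(Rational(-1, 8), 4)), 14) = Add(Mul(26, Rational(-1, 2)), 14) = Add(-13, 14) = 1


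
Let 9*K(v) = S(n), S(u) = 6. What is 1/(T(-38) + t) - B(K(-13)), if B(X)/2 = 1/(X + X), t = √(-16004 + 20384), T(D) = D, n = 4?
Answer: -2183/1468 + √1095/1468 ≈ -1.4645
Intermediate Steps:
K(v) = ⅔ (K(v) = (⅑)*6 = ⅔)
t = 2*√1095 (t = √4380 = 2*√1095 ≈ 66.182)
B(X) = 1/X (B(X) = 2/(X + X) = 2/((2*X)) = 2*(1/(2*X)) = 1/X)
1/(T(-38) + t) - B(K(-13)) = 1/(-38 + 2*√1095) - 1/⅔ = 1/(-38 + 2*√1095) - 1*3/2 = 1/(-38 + 2*√1095) - 3/2 = -3/2 + 1/(-38 + 2*√1095)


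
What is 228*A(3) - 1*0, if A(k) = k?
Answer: 684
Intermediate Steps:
228*A(3) - 1*0 = 228*3 - 1*0 = 684 + 0 = 684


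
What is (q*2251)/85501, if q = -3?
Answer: -6753/85501 ≈ -0.078982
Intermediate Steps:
(q*2251)/85501 = -3*2251/85501 = -6753*1/85501 = -6753/85501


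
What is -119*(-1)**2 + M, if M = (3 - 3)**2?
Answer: -119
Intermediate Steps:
M = 0 (M = 0**2 = 0)
-119*(-1)**2 + M = -119*(-1)**2 + 0 = -119*1 + 0 = -119 + 0 = -119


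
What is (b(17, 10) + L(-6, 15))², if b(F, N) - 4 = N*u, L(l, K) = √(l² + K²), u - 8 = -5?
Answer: 1417 + 204*√29 ≈ 2515.6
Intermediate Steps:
u = 3 (u = 8 - 5 = 3)
L(l, K) = √(K² + l²)
b(F, N) = 4 + 3*N (b(F, N) = 4 + N*3 = 4 + 3*N)
(b(17, 10) + L(-6, 15))² = ((4 + 3*10) + √(15² + (-6)²))² = ((4 + 30) + √(225 + 36))² = (34 + √261)² = (34 + 3*√29)²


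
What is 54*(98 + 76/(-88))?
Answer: 57699/11 ≈ 5245.4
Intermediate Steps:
54*(98 + 76/(-88)) = 54*(98 + 76*(-1/88)) = 54*(98 - 19/22) = 54*(2137/22) = 57699/11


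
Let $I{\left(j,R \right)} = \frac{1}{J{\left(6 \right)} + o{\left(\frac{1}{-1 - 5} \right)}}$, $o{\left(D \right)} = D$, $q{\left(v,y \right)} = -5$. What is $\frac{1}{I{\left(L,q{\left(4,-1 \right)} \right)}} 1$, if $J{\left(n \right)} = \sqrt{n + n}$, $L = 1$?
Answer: $- \frac{1}{6} + 2 \sqrt{3} \approx 3.2974$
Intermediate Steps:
$J{\left(n \right)} = \sqrt{2} \sqrt{n}$ ($J{\left(n \right)} = \sqrt{2 n} = \sqrt{2} \sqrt{n}$)
$I{\left(j,R \right)} = \frac{1}{- \frac{1}{6} + 2 \sqrt{3}}$ ($I{\left(j,R \right)} = \frac{1}{\sqrt{2} \sqrt{6} + \frac{1}{-1 - 5}} = \frac{1}{2 \sqrt{3} + \frac{1}{-6}} = \frac{1}{2 \sqrt{3} - \frac{1}{6}} = \frac{1}{- \frac{1}{6} + 2 \sqrt{3}}$)
$\frac{1}{I{\left(L,q{\left(4,-1 \right)} \right)}} 1 = \frac{1}{\frac{6}{431} + \frac{72 \sqrt{3}}{431}} \cdot 1 = \frac{1}{\frac{6}{431} + \frac{72 \sqrt{3}}{431}}$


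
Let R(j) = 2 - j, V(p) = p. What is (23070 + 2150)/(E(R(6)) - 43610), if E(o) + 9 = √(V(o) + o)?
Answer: -1100071180/1902617169 - 50440*I*√2/1902617169 ≈ -0.57819 - 3.7492e-5*I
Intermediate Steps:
E(o) = -9 + √2*√o (E(o) = -9 + √(o + o) = -9 + √(2*o) = -9 + √2*√o)
(23070 + 2150)/(E(R(6)) - 43610) = (23070 + 2150)/((-9 + √2*√(2 - 1*6)) - 43610) = 25220/((-9 + √2*√(2 - 6)) - 43610) = 25220/((-9 + √2*√(-4)) - 43610) = 25220/((-9 + √2*(2*I)) - 43610) = 25220/((-9 + 2*I*√2) - 43610) = 25220/(-43619 + 2*I*√2)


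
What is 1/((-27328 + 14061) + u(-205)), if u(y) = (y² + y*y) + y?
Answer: 1/70578 ≈ 1.4169e-5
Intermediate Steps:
u(y) = y + 2*y² (u(y) = (y² + y²) + y = 2*y² + y = y + 2*y²)
1/((-27328 + 14061) + u(-205)) = 1/((-27328 + 14061) - 205*(1 + 2*(-205))) = 1/(-13267 - 205*(1 - 410)) = 1/(-13267 - 205*(-409)) = 1/(-13267 + 83845) = 1/70578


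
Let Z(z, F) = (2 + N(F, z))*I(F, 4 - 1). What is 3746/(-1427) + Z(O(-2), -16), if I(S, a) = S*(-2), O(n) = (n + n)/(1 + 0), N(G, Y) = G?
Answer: -643042/1427 ≈ -450.63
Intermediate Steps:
O(n) = 2*n (O(n) = (2*n)/1 = (2*n)*1 = 2*n)
I(S, a) = -2*S
Z(z, F) = -2*F*(2 + F) (Z(z, F) = (2 + F)*(-2*F) = -2*F*(2 + F))
3746/(-1427) + Z(O(-2), -16) = 3746/(-1427) - 2*(-16)*(2 - 16) = 3746*(-1/1427) - 2*(-16)*(-14) = -3746/1427 - 448 = -643042/1427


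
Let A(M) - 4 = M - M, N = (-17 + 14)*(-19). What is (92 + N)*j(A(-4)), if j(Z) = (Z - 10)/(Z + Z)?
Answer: -447/4 ≈ -111.75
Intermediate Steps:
N = 57 (N = -3*(-19) = 57)
A(M) = 4 (A(M) = 4 + (M - M) = 4 + 0 = 4)
j(Z) = (-10 + Z)/(2*Z) (j(Z) = (-10 + Z)/((2*Z)) = (-10 + Z)*(1/(2*Z)) = (-10 + Z)/(2*Z))
(92 + N)*j(A(-4)) = (92 + 57)*((1/2)*(-10 + 4)/4) = 149*((1/2)*(1/4)*(-6)) = 149*(-3/4) = -447/4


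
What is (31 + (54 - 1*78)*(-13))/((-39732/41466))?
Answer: -338639/946 ≈ -357.97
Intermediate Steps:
(31 + (54 - 1*78)*(-13))/((-39732/41466)) = (31 + (54 - 78)*(-13))/((-39732*1/41466)) = (31 - 24*(-13))/(-6622/6911) = (31 + 312)*(-6911/6622) = 343*(-6911/6622) = -338639/946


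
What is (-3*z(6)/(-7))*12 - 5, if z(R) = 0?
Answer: -5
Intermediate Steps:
(-3*z(6)/(-7))*12 - 5 = (-3*0/(-7))*12 - 5 = (0*(-⅐))*12 - 5 = 0*12 - 5 = 0 - 5 = -5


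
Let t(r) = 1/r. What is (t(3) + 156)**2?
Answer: 219961/9 ≈ 24440.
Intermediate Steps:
(t(3) + 156)**2 = (1/3 + 156)**2 = (469/3)**2 = 219961/9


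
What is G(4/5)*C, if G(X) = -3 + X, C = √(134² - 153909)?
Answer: -253*I*√257/5 ≈ -811.18*I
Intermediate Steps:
C = 23*I*√257 (C = √(17956 - 153909) = √(-135953) = 23*I*√257 ≈ 368.72*I)
G(4/5)*C = (-3 + 4/5)*(23*I*√257) = (-3 + 4*(⅕))*(23*I*√257) = (-3 + ⅘)*(23*I*√257) = -253*I*√257/5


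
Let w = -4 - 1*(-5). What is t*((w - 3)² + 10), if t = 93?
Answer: 1302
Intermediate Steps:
w = 1 (w = -4 + 5 = 1)
t*((w - 3)² + 10) = 93*((1 - 3)² + 10) = 93*((-2)² + 10) = 93*(4 + 10) = 93*14 = 1302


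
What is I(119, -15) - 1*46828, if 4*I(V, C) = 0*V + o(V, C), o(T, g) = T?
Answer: -187193/4 ≈ -46798.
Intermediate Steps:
I(V, C) = V/4 (I(V, C) = (0*V + V)/4 = (0 + V)/4 = V/4)
I(119, -15) - 1*46828 = (¼)*119 - 1*46828 = 119/4 - 46828 = -187193/4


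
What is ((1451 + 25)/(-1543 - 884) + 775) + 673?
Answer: 1170940/809 ≈ 1447.4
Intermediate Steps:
((1451 + 25)/(-1543 - 884) + 775) + 673 = (1476/(-2427) + 775) + 673 = (1476*(-1/2427) + 775) + 673 = (-492/809 + 775) + 673 = 626483/809 + 673 = 1170940/809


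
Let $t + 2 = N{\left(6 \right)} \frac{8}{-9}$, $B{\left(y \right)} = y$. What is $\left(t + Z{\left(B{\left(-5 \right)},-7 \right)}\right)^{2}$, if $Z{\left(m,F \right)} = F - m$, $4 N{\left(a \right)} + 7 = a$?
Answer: $\frac{1156}{81} \approx 14.272$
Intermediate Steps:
$N{\left(a \right)} = - \frac{7}{4} + \frac{a}{4}$
$t = - \frac{16}{9}$ ($t = -2 + \left(- \frac{7}{4} + \frac{1}{4} \cdot 6\right) \frac{8}{-9} = -2 + \left(- \frac{7}{4} + \frac{3}{2}\right) 8 \left(- \frac{1}{9}\right) = -2 - - \frac{2}{9} = -2 + \frac{2}{9} = - \frac{16}{9} \approx -1.7778$)
$\left(t + Z{\left(B{\left(-5 \right)},-7 \right)}\right)^{2} = \left(- \frac{16}{9} - 2\right)^{2} = \left(- \frac{34}{9}\right)^{2} = \frac{1156}{81}$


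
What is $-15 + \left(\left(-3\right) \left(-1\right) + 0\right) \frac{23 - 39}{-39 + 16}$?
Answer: $- \frac{297}{23} \approx -12.913$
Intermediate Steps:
$-15 + \left(\left(-3\right) \left(-1\right) + 0\right) \frac{23 - 39}{-39 + 16} = -15 + \left(3 + 0\right) \left(- \frac{16}{-23}\right) = -15 + 3 \left(\left(-16\right) \left(- \frac{1}{23}\right)\right) = -15 + 3 \cdot \frac{16}{23} = -15 + \frac{48}{23} = - \frac{297}{23}$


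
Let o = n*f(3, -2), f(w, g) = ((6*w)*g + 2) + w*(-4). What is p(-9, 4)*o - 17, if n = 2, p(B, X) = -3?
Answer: 259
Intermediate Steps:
f(w, g) = 2 - 4*w + 6*g*w (f(w, g) = (6*g*w + 2) - 4*w = (2 + 6*g*w) - 4*w = 2 - 4*w + 6*g*w)
o = -92 (o = 2*(2 - 4*3 + 6*(-2)*3) = 2*(2 - 12 - 36) = 2*(-46) = -92)
p(-9, 4)*o - 17 = -3*(-92) - 17 = 276 - 17 = 259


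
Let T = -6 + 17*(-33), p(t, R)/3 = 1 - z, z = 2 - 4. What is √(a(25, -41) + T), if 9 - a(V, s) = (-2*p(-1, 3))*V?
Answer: 6*I*√3 ≈ 10.392*I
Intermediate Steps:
z = -2
p(t, R) = 9 (p(t, R) = 3*(1 - 1*(-2)) = 3*(1 + 2) = 3*3 = 9)
T = -567 (T = -6 - 561 = -567)
a(V, s) = 9 + 18*V (a(V, s) = 9 - (-2*9)*V = 9 - (-18)*V = 9 + 18*V)
√(a(25, -41) + T) = √((9 + 18*25) - 567) = √((9 + 450) - 567) = √(459 - 567) = √(-108) = 6*I*√3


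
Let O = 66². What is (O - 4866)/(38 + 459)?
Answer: -510/497 ≈ -1.0262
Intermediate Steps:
O = 4356
(O - 4866)/(38 + 459) = (4356 - 4866)/(38 + 459) = -510/497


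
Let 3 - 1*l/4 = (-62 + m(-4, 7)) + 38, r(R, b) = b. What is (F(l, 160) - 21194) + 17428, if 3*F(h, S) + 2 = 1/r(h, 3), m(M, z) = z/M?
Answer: -33899/9 ≈ -3766.6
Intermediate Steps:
l = 115 (l = 12 - 4*((-62 + 7/(-4)) + 38) = 12 - 4*((-62 + 7*(-1/4)) + 38) = 12 - 4*((-62 - 7/4) + 38) = 12 - 4*(-255/4 + 38) = 12 - 4*(-103/4) = 12 + 103 = 115)
F(h, S) = -5/9 (F(h, S) = -2/3 + (1/3)/3 = -2/3 + (1/3)*(1/3) = -2/3 + 1/9 = -5/9)
(F(l, 160) - 21194) + 17428 = (-5/9 - 21194) + 17428 = -190751/9 + 17428 = -33899/9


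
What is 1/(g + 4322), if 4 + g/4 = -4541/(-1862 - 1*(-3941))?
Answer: 2079/8934010 ≈ 0.00023271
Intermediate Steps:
g = -51428/2079 (g = -16 + 4*(-4541/(-1862 - 1*(-3941))) = -16 + 4*(-4541/(-1862 + 3941)) = -16 + 4*(-4541/2079) = -16 - 18164/2079 = -51428/2079 ≈ -24.737)
1/(g + 4322) = 1/(-51428/2079 + 4322) = 1/(8934010/2079) = 2079/8934010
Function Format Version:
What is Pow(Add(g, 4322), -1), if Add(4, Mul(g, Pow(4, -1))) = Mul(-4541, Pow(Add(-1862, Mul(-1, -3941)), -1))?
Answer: Rational(2079, 8934010) ≈ 0.00023271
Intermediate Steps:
g = Rational(-51428, 2079) (g = Add(-16, Mul(4, Mul(-4541, Pow(Add(-1862, Mul(-1, -3941)), -1)))) = Add(-16, Mul(4, Mul(-4541, Pow(Add(-1862, 3941), -1)))) = Add(-16, Mul(4, Mul(-4541, Pow(2079, -1)))) = Add(-16, Mul(4, Mul(-4541, Rational(1, 2079)))) = Add(-16, Mul(4, Rational(-4541, 2079))) = Add(-16, Rational(-18164, 2079)) = Rational(-51428, 2079) ≈ -24.737)
Pow(Add(g, 4322), -1) = Pow(Add(Rational(-51428, 2079), 4322), -1) = Pow(Rational(8934010, 2079), -1) = Rational(2079, 8934010)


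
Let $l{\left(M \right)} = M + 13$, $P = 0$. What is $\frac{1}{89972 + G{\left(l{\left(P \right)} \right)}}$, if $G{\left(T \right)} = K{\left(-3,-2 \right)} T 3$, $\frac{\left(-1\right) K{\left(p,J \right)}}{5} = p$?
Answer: $\frac{1}{90557} \approx 1.1043 \cdot 10^{-5}$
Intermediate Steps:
$K{\left(p,J \right)} = - 5 p$
$l{\left(M \right)} = 13 + M$
$G{\left(T \right)} = 45 T$ ($G{\left(T \right)} = \left(-5\right) \left(-3\right) T 3 = 15 T 3 = 45 T$)
$\frac{1}{89972 + G{\left(l{\left(P \right)} \right)}} = \frac{1}{89972 + 45 \left(13 + 0\right)} = \frac{1}{89972 + 45 \cdot 13} = \frac{1}{89972 + 585} = \frac{1}{90557}$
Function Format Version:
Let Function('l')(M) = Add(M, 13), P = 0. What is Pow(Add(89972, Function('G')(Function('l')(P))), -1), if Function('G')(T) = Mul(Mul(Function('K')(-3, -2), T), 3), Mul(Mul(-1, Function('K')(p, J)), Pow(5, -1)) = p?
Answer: Rational(1, 90557) ≈ 1.1043e-5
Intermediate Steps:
Function('K')(p, J) = Mul(-5, p)
Function('l')(M) = Add(13, M)
Function('G')(T) = Mul(45, T) (Function('G')(T) = Mul(Mul(Mul(-5, -3), T), 3) = Mul(Mul(15, T), 3) = Mul(45, T))
Pow(Add(89972, Function('G')(Function('l')(P))), -1) = Pow(Add(89972, Mul(45, Add(13, 0))), -1) = Pow(Add(89972, Mul(45, 13)), -1) = Pow(Add(89972, 585), -1) = Pow(90557, -1) = Rational(1, 90557)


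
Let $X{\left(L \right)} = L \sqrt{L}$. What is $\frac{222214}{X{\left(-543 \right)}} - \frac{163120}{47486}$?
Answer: $- \frac{81560}{23743} + \frac{222214 i \sqrt{543}}{294849} \approx -3.4351 + 17.562 i$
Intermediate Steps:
$X{\left(L \right)} = L^{\frac{3}{2}}$
$\frac{222214}{X{\left(-543 \right)}} - \frac{163120}{47486} = \frac{222214}{\left(-543\right)^{\frac{3}{2}}} - \frac{163120}{47486} = \frac{222214}{\left(-543\right) i \sqrt{543}} - \frac{81560}{23743} = 222214 \frac{i \sqrt{543}}{294849} - \frac{81560}{23743} = \frac{222214 i \sqrt{543}}{294849} - \frac{81560}{23743} = - \frac{81560}{23743} + \frac{222214 i \sqrt{543}}{294849}$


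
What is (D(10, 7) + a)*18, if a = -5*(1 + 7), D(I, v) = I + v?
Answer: -414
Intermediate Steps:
a = -40 (a = -5*8 = -40)
(D(10, 7) + a)*18 = ((10 + 7) - 40)*18 = (17 - 40)*18 = -23*18 = -414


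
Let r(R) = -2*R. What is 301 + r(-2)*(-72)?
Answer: 13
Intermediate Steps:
301 + r(-2)*(-72) = 301 - 2*(-2)*(-72) = 301 + 4*(-72) = 301 - 288 = 13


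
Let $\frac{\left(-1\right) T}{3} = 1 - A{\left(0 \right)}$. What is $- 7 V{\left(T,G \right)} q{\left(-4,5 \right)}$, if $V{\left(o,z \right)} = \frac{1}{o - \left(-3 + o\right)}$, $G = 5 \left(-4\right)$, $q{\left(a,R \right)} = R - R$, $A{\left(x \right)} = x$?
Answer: $0$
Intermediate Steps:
$q{\left(a,R \right)} = 0$
$G = -20$
$T = -3$ ($T = - 3 \left(1 - 0\right) = - 3 \left(1 + 0\right) = \left(-3\right) 1 = -3$)
$V{\left(o,z \right)} = \frac{1}{3}$
$- 7 V{\left(T,G \right)} q{\left(-4,5 \right)} = \left(-7\right) \frac{1}{3} \cdot 0 = \left(- \frac{7}{3}\right) 0 = 0$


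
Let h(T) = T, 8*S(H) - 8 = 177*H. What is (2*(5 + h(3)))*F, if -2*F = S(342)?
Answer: -60542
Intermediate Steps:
S(H) = 1 + 177*H/8 (S(H) = 1 + (177*H)/8 = 1 + 177*H/8)
F = -30271/8 (F = -(1 + (177/8)*342)/2 = -(1 + 30267/4)/2 = -½*30271/4 = -30271/8 ≈ -3783.9)
(2*(5 + h(3)))*F = (2*(5 + 3))*(-30271/8) = (2*8)*(-30271/8) = 16*(-30271/8) = -60542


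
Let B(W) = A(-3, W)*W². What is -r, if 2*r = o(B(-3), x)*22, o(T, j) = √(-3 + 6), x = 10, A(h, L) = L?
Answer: -11*√3 ≈ -19.053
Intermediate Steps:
B(W) = W³ (B(W) = W*W² = W³)
o(T, j) = √3
r = 11*√3 (r = (√3*22)/2 = (22*√3)/2 = 11*√3 ≈ 19.053)
-r = -11*√3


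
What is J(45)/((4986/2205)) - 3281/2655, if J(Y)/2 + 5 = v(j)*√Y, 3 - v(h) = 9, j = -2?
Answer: -4161212/735435 - 4410*√5/277 ≈ -41.258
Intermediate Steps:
v(h) = -6 (v(h) = 3 - 1*9 = 3 - 9 = -6)
J(Y) = -10 - 12*√Y (J(Y) = -10 + 2*(-6*√Y) = -10 - 12*√Y)
J(45)/((4986/2205)) - 3281/2655 = (-10 - 36*√5)/((4986/2205)) - 3281/2655 = (-10 - 36*√5)/((4986*(1/2205))) - 3281*1/2655 = (-10 - 36*√5)/(554/245) - 3281/2655 = (-10 - 36*√5)*(245/554) - 3281/2655 = (-1225/277 - 4410*√5/277) - 3281/2655 = -4161212/735435 - 4410*√5/277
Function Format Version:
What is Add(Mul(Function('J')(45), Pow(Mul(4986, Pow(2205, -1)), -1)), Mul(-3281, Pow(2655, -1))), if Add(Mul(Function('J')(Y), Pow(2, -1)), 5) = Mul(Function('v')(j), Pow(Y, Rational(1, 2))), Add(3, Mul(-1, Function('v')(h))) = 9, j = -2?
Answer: Add(Rational(-4161212, 735435), Mul(Rational(-4410, 277), Pow(5, Rational(1, 2)))) ≈ -41.258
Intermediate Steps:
Function('v')(h) = -6 (Function('v')(h) = Add(3, Mul(-1, 9)) = Add(3, -9) = -6)
Function('J')(Y) = Add(-10, Mul(-12, Pow(Y, Rational(1, 2)))) (Function('J')(Y) = Add(-10, Mul(2, Mul(-6, Pow(Y, Rational(1, 2))))) = Add(-10, Mul(-12, Pow(Y, Rational(1, 2)))))
Add(Mul(Function('J')(45), Pow(Mul(4986, Pow(2205, -1)), -1)), Mul(-3281, Pow(2655, -1))) = Add(Mul(Add(-10, Mul(-12, Pow(45, Rational(1, 2)))), Pow(Mul(4986, Pow(2205, -1)), -1)), Mul(-3281, Pow(2655, -1))) = Add(Mul(Add(-10, Mul(-12, Mul(3, Pow(5, Rational(1, 2))))), Pow(Mul(4986, Rational(1, 2205)), -1)), Mul(-3281, Rational(1, 2655))) = Add(Mul(Add(-10, Mul(-36, Pow(5, Rational(1, 2)))), Pow(Rational(554, 245), -1)), Rational(-3281, 2655)) = Add(Mul(Add(-10, Mul(-36, Pow(5, Rational(1, 2)))), Rational(245, 554)), Rational(-3281, 2655)) = Add(Add(Rational(-1225, 277), Mul(Rational(-4410, 277), Pow(5, Rational(1, 2)))), Rational(-3281, 2655)) = Add(Rational(-4161212, 735435), Mul(Rational(-4410, 277), Pow(5, Rational(1, 2))))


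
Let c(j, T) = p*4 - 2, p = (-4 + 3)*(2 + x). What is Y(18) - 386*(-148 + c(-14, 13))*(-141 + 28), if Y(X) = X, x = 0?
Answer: -6891626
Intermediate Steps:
p = -2 (p = (-4 + 3)*(2 + 0) = -1*2 = -2)
c(j, T) = -10 (c(j, T) = -2*4 - 2 = -8 - 2 = -10)
Y(18) - 386*(-148 + c(-14, 13))*(-141 + 28) = 18 - 386*(-148 - 10)*(-141 + 28) = 18 - (-60988)*(-113) = 18 - 386*17854 = 18 - 6891644 = -6891626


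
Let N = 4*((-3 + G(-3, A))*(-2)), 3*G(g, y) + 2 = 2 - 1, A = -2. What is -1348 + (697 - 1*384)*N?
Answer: 20996/3 ≈ 6998.7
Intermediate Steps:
G(g, y) = -⅓ (G(g, y) = -⅔ + (2 - 1)/3 = -⅔ + (⅓)*1 = -⅔ + ⅓ = -⅓)
N = 80/3 (N = 4*((-3 - ⅓)*(-2)) = 4*(-10/3*(-2)) = 4*(20/3) = 80/3 ≈ 26.667)
-1348 + (697 - 1*384)*N = -1348 + (697 - 1*384)*(80/3) = -1348 + (697 - 384)*(80/3) = -1348 + 313*(80/3) = -1348 + 25040/3 = 20996/3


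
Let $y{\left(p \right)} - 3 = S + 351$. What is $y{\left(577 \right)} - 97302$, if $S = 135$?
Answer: $-96813$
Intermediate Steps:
$y{\left(p \right)} = 489$ ($y{\left(p \right)} = 3 + \left(135 + 351\right) = 3 + 486 = 489$)
$y{\left(577 \right)} - 97302 = 489 - 97302 = -96813$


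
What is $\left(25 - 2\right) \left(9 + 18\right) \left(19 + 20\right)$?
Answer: $24219$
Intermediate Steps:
$\left(25 - 2\right) \left(9 + 18\right) \left(19 + 20\right) = 23 \cdot 27 \cdot 39 = 23 \cdot 1053 = 24219$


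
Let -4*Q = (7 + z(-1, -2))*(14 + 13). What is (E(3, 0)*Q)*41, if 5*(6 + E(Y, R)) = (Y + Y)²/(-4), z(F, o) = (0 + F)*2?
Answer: 43173/4 ≈ 10793.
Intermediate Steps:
z(F, o) = 2*F (z(F, o) = F*2 = 2*F)
E(Y, R) = -6 - Y²/5 (E(Y, R) = -6 + ((Y + Y)²/(-4))/5 = -6 + ((2*Y)²*(-¼))/5 = -6 + ((4*Y²)*(-¼))/5 = -6 + (-Y²)/5 = -6 - Y²/5)
Q = -135/4 (Q = -(7 + 2*(-1))*(14 + 13)/4 = -(7 - 2)*27/4 = -5*27/4 = -¼*135 = -135/4 ≈ -33.750)
(E(3, 0)*Q)*41 = ((-6 - ⅕*3²)*(-135/4))*41 = ((-6 - ⅕*9)*(-135/4))*41 = ((-6 - 9/5)*(-135/4))*41 = -39/5*(-135/4)*41 = (1053/4)*41 = 43173/4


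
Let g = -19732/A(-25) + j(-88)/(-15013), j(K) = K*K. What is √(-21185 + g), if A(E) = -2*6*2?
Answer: 7*I*√3372023539830/90078 ≈ 142.7*I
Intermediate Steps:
A(E) = -24 (A(E) = -12*2 = -24)
j(K) = K²
g = 74012665/90078 (g = -19732/(-24) + (-88)²/(-15013) = -19732*(-1/24) + 7744*(-1/15013) = 4933/6 - 7744/15013 = 74012665/90078 ≈ 821.65)
√(-21185 + g) = √(-21185 + 74012665/90078) = √(-1834289765/90078) = 7*I*√3372023539830/90078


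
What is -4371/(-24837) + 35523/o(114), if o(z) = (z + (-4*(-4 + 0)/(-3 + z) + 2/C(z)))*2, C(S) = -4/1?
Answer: 32681294440/208870891 ≈ 156.47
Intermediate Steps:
C(S) = -4 (C(S) = -4*1 = -4)
o(z) = -1 - 8/(¾ - z/4) + 2*z (o(z) = (z + (-4*(-4 + 0)/(-3 + z) + 2/(-4)))*2 = (z + (-4*(-4/(-3 + z)) + 2*(-¼)))*2 = (z + (-4*(-4/(-3 + z)) - ½))*2 = (z + (-4/(¾ - z/4) - ½))*2 = (z + (-½ - 4/(¾ - z/4)))*2 = (-½ + z - 4/(¾ - z/4))*2 = -1 - 8/(¾ - z/4) + 2*z)
-4371/(-24837) + 35523/o(114) = -4371/(-24837) + 35523/(((35 - 7*114 + 2*114²)/(-3 + 114))) = -4371*(-1/24837) + 35523/(((35 - 798 + 2*12996)/111)) = 1457/8279 + 35523/(((35 - 798 + 25992)/111)) = 1457/8279 + 35523/(((1/111)*25229)) = 1457/8279 + 35523/(25229/111) = 1457/8279 + 35523*(111/25229) = 1457/8279 + 3943053/25229 = 32681294440/208870891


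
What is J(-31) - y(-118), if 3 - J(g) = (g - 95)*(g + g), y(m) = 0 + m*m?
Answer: -21733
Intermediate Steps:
y(m) = m² (y(m) = 0 + m² = m²)
J(g) = 3 - 2*g*(-95 + g) (J(g) = 3 - (g - 95)*(g + g) = 3 - (-95 + g)*2*g = 3 - 2*g*(-95 + g))
J(-31) - y(-118) = (3 - 2*(-31)² + 190*(-31)) - 1*(-118)² = (3 - 2*961 - 5890) - 1*13924 = (3 - 1922 - 5890) - 13924 = -7809 - 13924 = -21733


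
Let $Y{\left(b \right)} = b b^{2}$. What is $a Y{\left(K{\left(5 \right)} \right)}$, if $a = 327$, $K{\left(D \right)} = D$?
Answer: $40875$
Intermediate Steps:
$Y{\left(b \right)} = b^{3}$
$a Y{\left(K{\left(5 \right)} \right)} = 327 \cdot 5^{3} = 327 \cdot 125 = 40875$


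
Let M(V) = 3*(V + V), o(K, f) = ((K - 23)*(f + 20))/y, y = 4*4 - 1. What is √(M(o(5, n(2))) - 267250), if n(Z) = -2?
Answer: I*√6684490/5 ≈ 517.09*I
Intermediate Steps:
y = 15 (y = 16 - 1 = 15)
o(K, f) = (-23 + K)*(20 + f)/15 (o(K, f) = ((K - 23)*(f + 20))/15 = ((-23 + K)*(20 + f))*(1/15) = (-23 + K)*(20 + f)/15)
M(V) = 6*V (M(V) = 3*(2*V) = 6*V)
√(M(o(5, n(2))) - 267250) = √(6*(-92/3 - 23/15*(-2) + (4/3)*5 + (1/15)*5*(-2)) - 267250) = √(6*(-92/3 + 46/15 + 20/3 - ⅔) - 267250) = √(6*(-108/5) - 267250) = √(-648/5 - 267250) = √(-1336898/5) = I*√6684490/5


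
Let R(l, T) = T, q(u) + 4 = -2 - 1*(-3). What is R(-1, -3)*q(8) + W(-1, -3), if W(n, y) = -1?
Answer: 8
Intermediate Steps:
q(u) = -3 (q(u) = -4 + (-2 - 1*(-3)) = -4 + (-2 + 3) = -4 + 1 = -3)
R(-1, -3)*q(8) + W(-1, -3) = -3*(-3) - 1 = 9 - 1 = 8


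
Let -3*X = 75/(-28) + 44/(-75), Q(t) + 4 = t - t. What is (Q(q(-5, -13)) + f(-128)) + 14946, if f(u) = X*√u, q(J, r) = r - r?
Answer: 14942 + 13714*I*√2/1575 ≈ 14942.0 + 12.314*I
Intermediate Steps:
q(J, r) = 0
Q(t) = -4 (Q(t) = -4 + (t - t) = -4 + 0 = -4)
X = 6857/6300 (X = -(75/(-28) + 44/(-75))/3 = -(75*(-1/28) + 44*(-1/75))/3 = -(-75/28 - 44/75)/3 = -⅓*(-6857/2100) = 6857/6300 ≈ 1.0884)
f(u) = 6857*√u/6300
(Q(q(-5, -13)) + f(-128)) + 14946 = (-4 + 6857*√(-128)/6300) + 14946 = (-4 + 6857*(8*I*√2)/6300) + 14946 = (-4 + 13714*I*√2/1575) + 14946 = 14942 + 13714*I*√2/1575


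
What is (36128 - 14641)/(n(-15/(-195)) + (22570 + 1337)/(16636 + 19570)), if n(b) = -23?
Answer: -777958322/808831 ≈ -961.83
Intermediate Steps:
(36128 - 14641)/(n(-15/(-195)) + (22570 + 1337)/(16636 + 19570)) = (36128 - 14641)/(-23 + (22570 + 1337)/(16636 + 19570)) = 21487/(-23 + 23907/36206) = 21487/(-808831/36206) = 21487*(-36206/808831) = -777958322/808831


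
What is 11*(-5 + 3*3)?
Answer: 44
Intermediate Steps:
11*(-5 + 3*3) = 11*(-5 + 9) = 11*4 = 44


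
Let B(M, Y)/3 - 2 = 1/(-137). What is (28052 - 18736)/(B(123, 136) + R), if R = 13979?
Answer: 638146/957971 ≈ 0.66614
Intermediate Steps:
B(M, Y) = 819/137 (B(M, Y) = 6 + 3/(-137) = 6 + 3*(-1/137) = 6 - 3/137 = 819/137)
(28052 - 18736)/(B(123, 136) + R) = (28052 - 18736)/(819/137 + 13979) = 9316/(1915942/137) = 9316*(137/1915942) = 638146/957971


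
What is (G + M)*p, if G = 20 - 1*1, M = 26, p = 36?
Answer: 1620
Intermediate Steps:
G = 19 (G = 20 - 1 = 19)
(G + M)*p = (19 + 26)*36 = 45*36 = 1620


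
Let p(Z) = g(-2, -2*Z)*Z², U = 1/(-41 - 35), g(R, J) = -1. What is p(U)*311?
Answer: -311/5776 ≈ -0.053843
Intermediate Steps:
U = -1/76 (U = 1/(-76) = -1/76 ≈ -0.013158)
p(Z) = -Z²
p(U)*311 = -(-1/76)²*311 = -1*1/5776*311 = -1/5776*311 = -311/5776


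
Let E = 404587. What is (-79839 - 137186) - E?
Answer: -621612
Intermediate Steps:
(-79839 - 137186) - E = (-79839 - 137186) - 1*404587 = -217025 - 404587 = -621612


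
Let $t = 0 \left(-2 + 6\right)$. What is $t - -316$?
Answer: $316$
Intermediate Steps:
$t = 0$ ($t = 0 \cdot 4 = 0$)
$t - -316 = 0 - -316 = 0 + 316 = 316$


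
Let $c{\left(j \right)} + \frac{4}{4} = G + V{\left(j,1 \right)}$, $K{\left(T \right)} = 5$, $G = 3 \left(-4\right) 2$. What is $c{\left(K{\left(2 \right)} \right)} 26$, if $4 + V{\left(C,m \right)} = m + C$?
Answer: $-598$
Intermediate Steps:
$V{\left(C,m \right)} = -4 + C + m$ ($V{\left(C,m \right)} = -4 + \left(m + C\right) = -4 + \left(C + m\right) = -4 + C + m$)
$G = -24$ ($G = \left(-12\right) 2 = -24$)
$c{\left(j \right)} = -28 + j$ ($c{\left(j \right)} = -1 + \left(-24 + \left(-4 + j + 1\right)\right) = -1 + \left(-24 + \left(-3 + j\right)\right) = -1 + \left(-27 + j\right) = -28 + j$)
$c{\left(K{\left(2 \right)} \right)} 26 = \left(-28 + 5\right) 26 = \left(-23\right) 26 = -598$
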